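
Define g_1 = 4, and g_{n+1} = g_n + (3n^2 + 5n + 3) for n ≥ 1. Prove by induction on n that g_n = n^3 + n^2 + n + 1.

Base case: g_1 = 4, and 1^3 + 1^2 + 1 + 1 = 4.
Assume g_r = r^3 + r^2 + r + 1.
Then g_{r+1} = g_r + (3r^2 + 5r + 3) = (r^3 + r^2 + r + 1) + (3r^2 + 5r + 3) = r^3 + 4r^2 + 6r + 4,
and (r+1)^3 + (r+1)^2 + (r+1) + 1 = r^3 + 4r^2 + 6r + 4.
This completes the inductive step, so g_n = n^3 + n^2 + n + 1 for all n ≥ 1.

g_n = n^3 + n^2 + n + 1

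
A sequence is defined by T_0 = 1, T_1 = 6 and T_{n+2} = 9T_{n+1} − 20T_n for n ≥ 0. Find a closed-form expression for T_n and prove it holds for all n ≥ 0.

Claim: T_n = 2·5^n − 4^n.

Base cases: T_0 = 1 and 2·5^0 − 4^0 = 1; T_1 = 6 and 2·5^1 − 4^1 = 6.
Assume T_j = 2·5^j − 4^j for all 0 ≤ j ≤ r, where r ≥ 1.
Then T_{r+1} = 9T_r − 20T_{r−1} = 9·(2·5^r − 4^r) − 20·(2·5^{r−1} − 4^{r−1}) = 2·(9·5 − 20)5^{r−1} − (9·4 − 20)4^{r−1} = 50·5^{r−1} − 16·4^{r−1} = 2·5^{r+1} − 4^{r+1}.
Hence T_n = 2·5^n − 4^n for every n ≥ 0, by strong induction.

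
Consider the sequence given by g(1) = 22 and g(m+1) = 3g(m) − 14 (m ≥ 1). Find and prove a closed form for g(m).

Claim: g(m) = 5·3^m + 7.

Base case: g(1) = 22, and 5·3^1 + 7 = 15 + 7 = 22.
Assume g(j) = 5·3^j + 7 for some j ≥ 1.
Then g(j+1) = 3g(j) − 14 = 3·(5·3^j + 7) − 14 = 15·3^j + 21 − 14 = 5·3^{j+1} + 7.
This completes the inductive step, so g(m) = 5·3^m + 7 for all m ≥ 1.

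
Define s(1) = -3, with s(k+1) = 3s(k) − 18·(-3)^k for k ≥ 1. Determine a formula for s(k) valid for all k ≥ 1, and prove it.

Claim: s(k) = 2·3^k + 3·(-3)^k.

Base case: s(1) = -3, and 2·3^1 + 3·(-3)^1 = 6 − 9 = -3.
Assume s(j) = 2·3^j + 3·(-3)^j for some j ≥ 1.
Then s(j+1) = 3s(j) − 18·(-3)^j = 3·(2·3^j + 3·(-3)^j) − 18·(-3)^j = 2·3^{j+1} + 9·(-3)^j − 18·(-3)^j = 2·3^{j+1} − 9·(-3)^j = 2·3^{j+1} + 3·(-3)^{j+1}.
By induction, s(k) = 2·3^k + 3·(-3)^k for all k ≥ 1.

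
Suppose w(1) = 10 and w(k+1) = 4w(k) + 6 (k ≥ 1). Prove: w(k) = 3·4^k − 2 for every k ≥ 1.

Base case: w(1) = 10, and 3·4^1 − 2 = 12 − 2 = 10.
Assume w(j) = 3·4^j − 2 for some j ≥ 1.
Then w(j+1) = 4w(j) + 6 = 4·(3·4^j − 2) + 6 = 12·4^j − 8 + 6 = 3·4^{j+1} − 2.
Hence w(k) = 3·4^k − 2 for every k ≥ 1, by induction.

w(k) = 3·4^k − 2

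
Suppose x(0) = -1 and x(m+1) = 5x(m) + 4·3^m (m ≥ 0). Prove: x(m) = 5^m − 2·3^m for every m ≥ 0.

Base case: x(0) = -1, and 5^0 − 2·3^0 = 1 − 2 = -1.
Assume x(r) = 5^r − 2·3^r for some r ≥ 0.
Then x(r+1) = 5x(r) + 4·3^r = 5·(5^r − 2·3^r) + 4·3^r = 5^{r+1} − 10·3^r + 4·3^r = 5^{r+1} − 6·3^r = 5^{r+1} − 2·3^{r+1}.
So the formula holds for r+1, and by induction x(m) = 5^m − 2·3^m for all m ≥ 0.

x(m) = 5^m − 2·3^m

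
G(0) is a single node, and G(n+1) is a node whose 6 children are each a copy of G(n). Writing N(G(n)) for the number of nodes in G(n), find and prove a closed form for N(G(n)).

Claim: N(G(n)) = (6^{n+1} − 1)/5.

Base case: N(G(0)) = 1, and (6^{0+1} − 1)/5 = 1.
Assume N(G(j)) = (6^{j+1} − 1)/5.
Then N(G(j+1)) = 1 + 6N(G(j)) = 1 + 6·(6^{j+1} − 1)/5 = 1 + (6^{j+2} − 6)/5 = (5 + 6^{j+2} − 6)/5 = (6^{j+2} − 1)/5.
Hence N(G(n)) = (6^{n+1} − 1)/5 for every n ≥ 0, by induction.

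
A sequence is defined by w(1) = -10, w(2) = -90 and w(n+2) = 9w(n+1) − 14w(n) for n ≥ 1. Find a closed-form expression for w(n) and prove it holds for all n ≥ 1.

Claim: w(n) = 2·2^n − 2·7^n.

Base cases: w(1) = -10 and 2·2^1 − 2·7^1 = -10; w(2) = -90 and 2·2^2 − 2·7^2 = -90.
Assume w(i) = 2·2^i − 2·7^i for all 1 ≤ i ≤ j, where j ≥ 2.
Then w(j+1) = 9w(j) − 14w(j−1) = 9·(2·2^j − 2·7^j) − 14·(2·2^{j−1} − 2·7^{j−1}) = 2·(9·2 − 14)2^{j−1} − 2·(9·7 − 14)7^{j−1} = 8·2^{j−1} − 98·7^{j−1} = 2·2^{j+1} − 2·7^{j+1}.
By strong induction, w(n) = 2·2^n − 2·7^n for all n ≥ 1.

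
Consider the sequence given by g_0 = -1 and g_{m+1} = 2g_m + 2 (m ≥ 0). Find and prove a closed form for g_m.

Claim: g_m = 2^m − 2.

Base case: g_0 = -1, and 2^0 − 2 = 1 − 2 = -1.
Assume g_r = 2^r − 2 for some r ≥ 0.
Then g_{r+1} = 2g_r + 2 = 2·(2^r − 2) + 2 = 2^{r+1} − 4 + 2 = 2^{r+1} − 2.
Hence g_m = 2^m − 2 for every m ≥ 0, by induction.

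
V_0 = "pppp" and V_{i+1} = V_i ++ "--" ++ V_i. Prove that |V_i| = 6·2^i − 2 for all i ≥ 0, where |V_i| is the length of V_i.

Base case: |V_0| = 4, and 6·2^0 − 2 = 4.
Assume |V_j| = 6·2^j − 2.
Then |V_{j+1}| = |V_j| + 2 + |V_j| = 2|V_j| + 2 = 2(6·2^j − 2) + 2 = 6·2^{j+1} − 4 + 2 = 6·2^{j+1} − 2.
This completes the inductive step, so |V_i| = 6·2^i − 2 for all i ≥ 0.

|V_i| = 6·2^i − 2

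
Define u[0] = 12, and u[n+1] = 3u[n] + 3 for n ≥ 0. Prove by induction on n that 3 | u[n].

Base case: u[0] = 12 = 3·4, so 3 | u[0].
Assume 3 | u[m], so u[m] = 3t for some integer t.
Then u[m+1] = 3u[m] + 3 = 3·(3t) + 3 = 3(3t + 1), so 3 | u[m+1].
So the property holds for m+1, and by induction 3 | u[n] for all n ≥ 0.

3 | u[n]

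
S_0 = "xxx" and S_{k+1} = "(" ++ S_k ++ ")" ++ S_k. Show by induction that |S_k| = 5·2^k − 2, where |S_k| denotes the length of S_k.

Base case: |S_0| = 3, and 5·2^0 − 2 = 3.
Assume |S_j| = 5·2^j − 2.
Then |S_{j+1}| = 1 + |S_j| + 1 + |S_j| = 2|S_j| + 2 = 2(5·2^j − 2) + 2 = 5·2^{j+1} − 4 + 2 = 5·2^{j+1} − 2.
So the formula holds for j+1, and by induction |S_k| = 5·2^k − 2 for all k ≥ 0.

|S_k| = 5·2^k − 2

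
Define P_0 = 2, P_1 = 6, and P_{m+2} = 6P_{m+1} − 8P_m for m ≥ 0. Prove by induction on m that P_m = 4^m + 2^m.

Base cases: P_0 = 2 and 4^0 + 2^0 = 2; P_1 = 6 and 4^1 + 2^1 = 6.
Assume P_j = 4^j + 2^j for all 0 ≤ j ≤ k, where k ≥ 1.
Then P_{k+1} = 6P_k − 8P_{k−1} = 6·(4^k + 2^k) − 8·(4^{k−1} + 2^{k−1}) = (6·4 − 8)4^{k−1} + (6·2 − 8)2^{k−1} = 16·4^{k−1} + 4·2^{k−1} = 4^{k+1} + 2^{k+1}.
Hence P_m = 4^m + 2^m for every m ≥ 0, by strong induction.

P_m = 4^m + 2^m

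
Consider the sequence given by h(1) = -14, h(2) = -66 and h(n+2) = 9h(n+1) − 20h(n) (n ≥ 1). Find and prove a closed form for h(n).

Claim: h(n) = -4^n − 2·5^n.

Base cases: h(1) = -14 and -4^1 − 2·5^1 = -14; h(2) = -66 and -4^2 − 2·5^2 = -66.
Assume h(i) = -4^i − 2·5^i for all 1 ≤ i ≤ j, where j ≥ 2.
Then h(j+1) = 9h(j) − 20h(j−1) = 9·(-4^j − 2·5^j) − 20·(-4^{j−1} − 2·5^{j−1}) = -(9·4 − 20)4^{j−1} − 2·(9·5 − 20)5^{j−1} = -16·4^{j−1} − 50·5^{j−1} = -4^{j+1} − 2·5^{j+1}.
So the formula holds for j+1, and by strong induction h(n) = -4^n − 2·5^n for all n ≥ 1.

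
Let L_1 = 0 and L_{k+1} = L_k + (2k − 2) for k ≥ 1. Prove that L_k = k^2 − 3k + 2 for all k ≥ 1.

Base case: L_1 = 0, and 1^2 − 3·1 + 2 = 0.
Assume L_m = m^2 − 3m + 2.
Then L_{m+1} = L_m + (2m − 2) = (m^2 − 3m + 2) + (2m − 2) = m^2 − m,
and (m+1)^2 − 3·(m+1) + 2 = m^2 − m.
This completes the inductive step, so L_k = k^2 − 3k + 2 for all k ≥ 1.

L_k = k^2 − 3k + 2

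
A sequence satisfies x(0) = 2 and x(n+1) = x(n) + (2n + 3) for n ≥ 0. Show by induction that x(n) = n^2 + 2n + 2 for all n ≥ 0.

Base case: x(0) = 2, and 0^2 + 2·0 + 2 = 2.
Assume x(m) = m^2 + 2m + 2.
Then x(m+1) = x(m) + (2m + 3) = (m^2 + 2m + 2) + (2m + 3) = m^2 + 4m + 5,
and (m+1)^2 + 2·(m+1) + 2 = m^2 + 4m + 5.
Hence x(n) = n^2 + 2n + 2 for every n ≥ 0, by induction.

x(n) = n^2 + 2n + 2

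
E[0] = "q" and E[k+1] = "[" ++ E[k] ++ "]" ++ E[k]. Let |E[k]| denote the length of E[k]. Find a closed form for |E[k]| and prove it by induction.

Claim: |E[k]| = 3·2^k − 2.

Base case: |E[0]| = 1, and 3·2^0 − 2 = 1.
Assume |E[j]| = 3·2^j − 2.
Then |E[j+1]| = 1 + |E[j]| + 1 + |E[j]| = 2|E[j]| + 2 = 2(3·2^j − 2) + 2 = 3·2^{j+1} − 4 + 2 = 3·2^{j+1} − 2.
So the formula holds for j+1, and by induction |E[k]| = 3·2^k − 2 for all k ≥ 0.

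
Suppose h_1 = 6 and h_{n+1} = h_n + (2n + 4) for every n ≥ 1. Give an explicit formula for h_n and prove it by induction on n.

Claim: h_n = n^2 + 3n + 2.

Base case: h_1 = 6, and 1^2 + 3·1 + 2 = 6.
Assume h_j = j^2 + 3j + 2.
Then h_{j+1} = h_j + (2j + 4) = (j^2 + 3j + 2) + (2j + 4) = j^2 + 5j + 6,
and (j+1)^2 + 3·(j+1) + 2 = j^2 + 5j + 6.
Hence h_n = n^2 + 3n + 2 for every n ≥ 1, by induction.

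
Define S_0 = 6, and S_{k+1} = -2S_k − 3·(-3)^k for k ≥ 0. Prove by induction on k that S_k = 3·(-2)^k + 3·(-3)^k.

Base case: S_0 = 6, and 3·(-2)^0 + 3·(-3)^0 = 3 + 3 = 6.
Assume S_r = 3·(-2)^r + 3·(-3)^r for some r ≥ 0.
Then S_{r+1} = -2S_r − 3·(-3)^r = -2·(3·(-2)^r + 3·(-3)^r) − 3·(-3)^r = 3·(-2)^{r+1} − 6·(-3)^r − 3·(-3)^r = 3·(-2)^{r+1} − 9·(-3)^r = 3·(-2)^{r+1} + 3·(-3)^{r+1}.
By induction, S_k = 3·(-2)^k + 3·(-3)^k for all k ≥ 0.

S_k = 3·(-2)^k + 3·(-3)^k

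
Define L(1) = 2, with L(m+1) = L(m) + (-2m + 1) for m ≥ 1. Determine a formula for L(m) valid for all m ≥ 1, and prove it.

Claim: L(m) = -m^2 + 2m + 1.

Base case: L(1) = 2, and -1^2 + 2·1 + 1 = 2.
Assume L(k) = -k^2 + 2k + 1.
Then L(k+1) = L(k) + (-2k + 1) = (-k^2 + 2k + 1) + (-2k + 1) = -k^2 + 2,
and -(k+1)^2 + 2·(k+1) + 1 = -k^2 + 2.
By induction, L(m) = -m^2 + 2m + 1 for all m ≥ 1.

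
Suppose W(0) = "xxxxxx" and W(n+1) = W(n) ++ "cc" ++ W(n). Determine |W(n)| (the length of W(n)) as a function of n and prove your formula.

Claim: |W(n)| = 2^{n+3} − 2.

Base case: |W(0)| = 6, and 2^{0+3} − 2 = 6.
Assume |W(r)| = 2^{r+3} − 2.
Then |W(r+1)| = |W(r)| + 2 + |W(r)| = 2|W(r)| + 2 = 2(2^{r+3} − 2) + 2 = 2^{r+1+3} − 4 + 2 = 2^{r+1+3} − 2.
Hence |W(n)| = 2^{n+3} − 2 for every n ≥ 0, by induction.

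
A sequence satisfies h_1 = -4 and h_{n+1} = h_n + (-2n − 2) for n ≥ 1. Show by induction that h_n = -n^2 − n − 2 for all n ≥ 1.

Base case: h_1 = -4, and -1^2 − 1 − 2 = -4.
Assume h_k = -k^2 − k − 2.
Then h_{k+1} = h_k + (-2k − 2) = (-k^2 − k − 2) + (-2k − 2) = -k^2 − 3k − 4,
and -(k+1)^2 − (k+1) − 2 = -k^2 − 3k − 4.
By induction, h_n = -n^2 − n − 2 for all n ≥ 1.

h_n = -n^2 − n − 2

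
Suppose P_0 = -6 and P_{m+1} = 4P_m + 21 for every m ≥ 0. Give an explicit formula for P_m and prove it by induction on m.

Claim: P_m = 4^m − 7.

Base case: P_0 = -6, and 4^0 − 7 = 1 − 7 = -6.
Assume P_r = 4^r − 7 for some r ≥ 0.
Then P_{r+1} = 4P_r + 21 = 4·(4^r − 7) + 21 = 4^{r+1} − 28 + 21 = 4^{r+1} − 7.
This completes the inductive step, so P_m = 4^m − 7 for all m ≥ 0.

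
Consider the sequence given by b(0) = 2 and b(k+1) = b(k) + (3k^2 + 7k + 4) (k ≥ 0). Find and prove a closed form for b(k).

Claim: b(k) = k^3 + 2k^2 + k + 2.

Base case: b(0) = 2, and 0^3 + 2·0^2 + 0 + 2 = 2.
Assume b(j) = j^3 + 2j^2 + j + 2.
Then b(j+1) = b(j) + (3j^2 + 7j + 4) = (j^3 + 2j^2 + j + 2) + (3j^2 + 7j + 4) = j^3 + 5j^2 + 8j + 6,
and (j+1)^3 + 2·(j+1)^2 + (j+1) + 2 = j^3 + 5j^2 + 8j + 6.
By induction, b(k) = k^3 + 2k^2 + k + 2 for all k ≥ 0.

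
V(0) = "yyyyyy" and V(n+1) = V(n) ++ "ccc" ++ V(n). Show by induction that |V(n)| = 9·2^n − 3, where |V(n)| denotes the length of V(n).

Base case: |V(0)| = 6, and 9·2^0 − 3 = 6.
Assume |V(k)| = 9·2^k − 3.
Then |V(k+1)| = |V(k)| + 3 + |V(k)| = 2|V(k)| + 3 = 2(9·2^k − 3) + 3 = 9·2^{k+1} − 6 + 3 = 9·2^{k+1} − 3.
So the formula holds for k+1, and by induction |V(n)| = 9·2^n − 3 for all n ≥ 0.

|V(n)| = 9·2^n − 3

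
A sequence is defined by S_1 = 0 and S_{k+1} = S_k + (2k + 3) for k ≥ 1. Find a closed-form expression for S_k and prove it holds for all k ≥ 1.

Claim: S_k = k^2 + 2k − 3.

Base case: S_1 = 0, and 1^2 + 2·1 − 3 = 0.
Assume S_j = j^2 + 2j − 3.
Then S_{j+1} = S_j + (2j + 3) = (j^2 + 2j − 3) + (2j + 3) = j^2 + 4j,
and (j+1)^2 + 2·(j+1) − 3 = j^2 + 4j.
Hence S_k = k^2 + 2k − 3 for every k ≥ 1, by induction.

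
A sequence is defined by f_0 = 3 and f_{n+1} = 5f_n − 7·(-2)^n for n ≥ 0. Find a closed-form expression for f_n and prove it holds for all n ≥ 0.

Claim: f_n = 2·5^n + (-2)^n.

Base case: f_0 = 3, and 2·5^0 + (-2)^0 = 2 + 1 = 3.
Assume f_k = 2·5^k + (-2)^k for some k ≥ 0.
Then f_{k+1} = 5f_k − 7·(-2)^k = 5·(2·5^k + (-2)^k) − 7·(-2)^k = 2·5^{k+1} + 5·(-2)^k − 7·(-2)^k = 2·5^{k+1} − 2·(-2)^k = 2·5^{k+1} + (-2)^{k+1}.
So the formula holds for k+1, and by induction f_n = 2·5^n + (-2)^n for all n ≥ 0.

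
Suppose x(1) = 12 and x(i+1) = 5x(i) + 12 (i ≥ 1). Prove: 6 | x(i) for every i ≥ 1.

Base case: x(1) = 12 = 6·2, so 6 | x(1).
Assume 6 | x(j), so x(j) = 6t for some integer t.
Then x(j+1) = 5x(j) + 12 = 5·(6t) + 12 = 6(5t + 2), so 6 | x(j+1).
This completes the inductive step, so 6 | x(i) for all i ≥ 1.

6 | x(i)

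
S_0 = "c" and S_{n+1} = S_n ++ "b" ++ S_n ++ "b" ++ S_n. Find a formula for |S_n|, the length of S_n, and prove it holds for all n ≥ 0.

Claim: |S_n| = 2·3^n − 1.

Base case: |S_0| = 1, and 2·3^0 − 1 = 1.
Assume |S_k| = 2·3^k − 1.
Then |S_{k+1}| = 3|S_k| + 2 = 3(2·3^k − 1) + 2 = 2·3^{k+1} − 3 + 2 = 2·3^{k+1} − 1.
Hence |S_n| = 2·3^n − 1 for every n ≥ 0, by induction.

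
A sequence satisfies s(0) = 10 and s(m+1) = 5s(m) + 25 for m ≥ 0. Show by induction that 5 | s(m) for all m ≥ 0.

Base case: s(0) = 10 = 5·2, so 5 | s(0).
Assume 5 | s(j), so s(j) = 5t for some integer t.
Then s(j+1) = 5s(j) + 25 = 5·(5t) + 25 = 5(5t + 5), so 5 | s(j+1).
This completes the inductive step, so 5 | s(m) for all m ≥ 0.

5 | s(m)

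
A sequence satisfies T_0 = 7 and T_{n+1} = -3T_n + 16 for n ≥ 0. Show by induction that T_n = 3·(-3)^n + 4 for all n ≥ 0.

Base case: T_0 = 7, and 3·(-3)^0 + 4 = 3 + 4 = 7.
Assume T_r = 3·(-3)^r + 4 for some r ≥ 0.
Then T_{r+1} = -3T_r + 16 = -3·(3·(-3)^r + 4) + 16 = -9·(-3)^r − 12 + 16 = 3·(-3)^{r+1} + 4.
Hence T_n = 3·(-3)^n + 4 for every n ≥ 0, by induction.

T_n = 3·(-3)^n + 4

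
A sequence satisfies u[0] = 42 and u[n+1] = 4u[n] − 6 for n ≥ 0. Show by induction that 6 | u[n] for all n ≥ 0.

Base case: u[0] = 42 = 6·7, so 6 | u[0].
Assume 6 | u[j], so u[j] = 6t for some integer t.
Then u[j+1] = 4u[j] − 6 = 4·(6t) − 6 = 6(4t − 1), so 6 | u[j+1].
This completes the inductive step, so 6 | u[n] for all n ≥ 0.

6 | u[n]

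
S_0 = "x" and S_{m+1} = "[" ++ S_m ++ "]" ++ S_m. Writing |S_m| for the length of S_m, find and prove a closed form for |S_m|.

Claim: |S_m| = 3·2^m − 2.

Base case: |S_0| = 1, and 3·2^0 − 2 = 1.
Assume |S_k| = 3·2^k − 2.
Then |S_{k+1}| = 1 + |S_k| + 1 + |S_k| = 2|S_k| + 2 = 2(3·2^k − 2) + 2 = 3·2^{k+1} − 4 + 2 = 3·2^{k+1} − 2.
So the formula holds for k+1, and by induction |S_m| = 3·2^m − 2 for all m ≥ 0.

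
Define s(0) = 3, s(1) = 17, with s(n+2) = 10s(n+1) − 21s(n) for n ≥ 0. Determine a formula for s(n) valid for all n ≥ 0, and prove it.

Claim: s(n) = 3^n + 2·7^n.

Base cases: s(0) = 3 and 3^0 + 2·7^0 = 3; s(1) = 17 and 3^1 + 2·7^1 = 17.
Assume s(i) = 3^i + 2·7^i for all 0 ≤ i ≤ j, where j ≥ 1.
Then s(j+1) = 10s(j) − 21s(j−1) = 10·(3^j + 2·7^j) − 21·(3^{j−1} + 2·7^{j−1}) = (10·3 − 21)3^{j−1} + 2·(10·7 − 21)7^{j−1} = 9·3^{j−1} + 98·7^{j−1} = 3^{j+1} + 2·7^{j+1}.
So the formula holds for j+1, and by strong induction s(n) = 3^n + 2·7^n for all n ≥ 0.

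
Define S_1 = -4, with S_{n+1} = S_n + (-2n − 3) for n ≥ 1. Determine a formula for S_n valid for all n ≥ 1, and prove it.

Claim: S_n = -n^2 − 2n − 1.

Base case: S_1 = -4, and -1^2 − 2·1 − 1 = -4.
Assume S_j = -j^2 − 2j − 1.
Then S_{j+1} = S_j + (-2j − 3) = (-j^2 − 2j − 1) + (-2j − 3) = -j^2 − 4j − 4,
and -(j+1)^2 − 2·(j+1) − 1 = -j^2 − 4j − 4.
This completes the inductive step, so S_n = -n^2 − 2n − 1 for all n ≥ 1.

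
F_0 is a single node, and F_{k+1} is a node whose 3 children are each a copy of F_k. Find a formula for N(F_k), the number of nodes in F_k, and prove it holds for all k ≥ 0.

Claim: N(F_k) = (3^{k+1} − 1)/2.

Base case: N(F_0) = 1, and (3^{0+1} − 1)/2 = 1.
Assume N(F_j) = (3^{j+1} − 1)/2.
Then N(F_{j+1}) = 1 + 3N(F_j) = 1 + 3·(3^{j+1} − 1)/2 = 1 + (3^{j+2} − 3)/2 = (2 + 3^{j+2} − 3)/2 = (3^{j+2} − 1)/2.
So the formula holds for j+1, and by induction N(F_k) = (3^{k+1} − 1)/2 for all k ≥ 0.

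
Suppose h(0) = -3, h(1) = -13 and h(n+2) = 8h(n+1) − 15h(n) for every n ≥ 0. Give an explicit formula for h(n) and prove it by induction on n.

Claim: h(n) = -3^n − 2·5^n.

Base cases: h(0) = -3 and -3^0 − 2·5^0 = -3; h(1) = -13 and -3^1 − 2·5^1 = -13.
Assume h(i) = -3^i − 2·5^i for all 0 ≤ i ≤ j, where j ≥ 1.
Then h(j+1) = 8h(j) − 15h(j−1) = 8·(-3^j − 2·5^j) − 15·(-3^{j−1} − 2·5^{j−1}) = -(8·3 − 15)3^{j−1} − 2·(8·5 − 15)5^{j−1} = -9·3^{j−1} − 50·5^{j−1} = -3^{j+1} − 2·5^{j+1}.
Hence h(n) = -3^n − 2·5^n for every n ≥ 0, by strong induction.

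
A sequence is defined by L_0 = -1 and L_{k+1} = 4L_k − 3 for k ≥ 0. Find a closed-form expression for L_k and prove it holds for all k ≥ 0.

Claim: L_k = -2·4^k + 1.

Base case: L_0 = -1, and -2·4^0 + 1 = -2 + 1 = -1.
Assume L_j = -2·4^j + 1 for some j ≥ 0.
Then L_{j+1} = 4L_j − 3 = 4·(-2·4^j + 1) − 3 = -8·4^j + 4 − 3 = -2·4^{j+1} + 1.
So the formula holds for j+1, and by induction L_k = -2·4^k + 1 for all k ≥ 0.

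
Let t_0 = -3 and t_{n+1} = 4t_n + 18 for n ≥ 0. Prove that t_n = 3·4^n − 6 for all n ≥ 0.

Base case: t_0 = -3, and 3·4^0 − 6 = 3 − 6 = -3.
Assume t_k = 3·4^k − 6 for some k ≥ 0.
Then t_{k+1} = 4t_k + 18 = 4·(3·4^k − 6) + 18 = 12·4^k − 24 + 18 = 3·4^{k+1} − 6.
Hence t_n = 3·4^n − 6 for every n ≥ 0, by induction.

t_n = 3·4^n − 6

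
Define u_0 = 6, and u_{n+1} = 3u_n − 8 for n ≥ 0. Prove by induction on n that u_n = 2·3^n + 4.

Base case: u_0 = 6, and 2·3^0 + 4 = 2 + 4 = 6.
Assume u_m = 2·3^m + 4 for some m ≥ 0.
Then u_{m+1} = 3u_m − 8 = 3·(2·3^m + 4) − 8 = 6·3^m + 12 − 8 = 2·3^{m+1} + 4.
Hence u_n = 2·3^n + 4 for every n ≥ 0, by induction.

u_n = 2·3^n + 4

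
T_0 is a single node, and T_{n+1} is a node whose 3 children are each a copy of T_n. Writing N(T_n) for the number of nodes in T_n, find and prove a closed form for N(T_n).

Claim: N(T_n) = (3^{n+1} − 1)/2.

Base case: N(T_0) = 1, and (3^{0+1} − 1)/2 = 1.
Assume N(T_r) = (3^{r+1} − 1)/2.
Then N(T_{r+1}) = 1 + 3N(T_r) = 1 + 3·(3^{r+1} − 1)/2 = 1 + (3^{r+2} − 3)/2 = (2 + 3^{r+2} − 3)/2 = (3^{r+2} − 1)/2.
So the formula holds for r+1, and by induction N(T_n) = (3^{n+1} − 1)/2 for all n ≥ 0.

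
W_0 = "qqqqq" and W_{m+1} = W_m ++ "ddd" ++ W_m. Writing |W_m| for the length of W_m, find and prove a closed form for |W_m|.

Claim: |W_m| = 2^{m+3} − 3.

Base case: |W_0| = 5, and 2^{0+3} − 3 = 5.
Assume |W_k| = 2^{k+3} − 3.
Then |W_{k+1}| = |W_k| + 3 + |W_k| = 2|W_k| + 3 = 2(2^{k+3} − 3) + 3 = 2^{k+1+3} − 6 + 3 = 2^{k+1+3} − 3.
By induction, |W_m| = 2^{m+3} − 3 for all m ≥ 0.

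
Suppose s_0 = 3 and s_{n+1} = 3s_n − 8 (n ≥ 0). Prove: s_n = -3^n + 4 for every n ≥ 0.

Base case: s_0 = 3, and -3^0 + 4 = -1 + 4 = 3.
Assume s_k = -3^k + 4 for some k ≥ 0.
Then s_{k+1} = 3s_k − 8 = 3·(-3^k + 4) − 8 = -3^{k+1} + 12 − 8 = -3^{k+1} + 4.
Hence s_n = -3^n + 4 for every n ≥ 0, by induction.

s_n = -3^n + 4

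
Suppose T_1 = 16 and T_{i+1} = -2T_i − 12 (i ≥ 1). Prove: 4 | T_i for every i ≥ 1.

Base case: T_1 = 16 = 4·4, so 4 | T_1.
Assume 4 | T_m, so T_m = 4t for some integer t.
Then T_{m+1} = -2T_m − 12 = -2·(4t) − 12 = 4(-2t − 3), so 4 | T_{m+1}.
Hence 4 | T_i for every i ≥ 1, by induction.

4 | T_i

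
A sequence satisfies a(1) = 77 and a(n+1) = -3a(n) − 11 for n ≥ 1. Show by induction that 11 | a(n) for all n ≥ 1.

Base case: a(1) = 77 = 11·7, so 11 | a(1).
Assume 11 | a(r), so a(r) = 11t for some integer t.
Then a(r+1) = -3a(r) − 11 = -3·(11t) − 11 = 11(-3t − 1), so 11 | a(r+1).
So the property holds for r+1, and by induction 11 | a(n) for all n ≥ 1.

11 | a(n)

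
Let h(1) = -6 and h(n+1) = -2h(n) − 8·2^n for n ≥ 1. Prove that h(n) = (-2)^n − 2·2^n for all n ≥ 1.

Base case: h(1) = -6, and (-2)^1 − 2·2^1 = -2 − 4 = -6.
Assume h(r) = (-2)^r − 2·2^r for some r ≥ 1.
Then h(r+1) = -2h(r) − 8·2^r = -2·((-2)^r − 2·2^r) − 8·2^r = (-2)^{r+1} + 4·2^r − 8·2^r = (-2)^{r+1} − 4·2^r = (-2)^{r+1} − 2·2^{r+1}.
By induction, h(n) = (-2)^n − 2·2^n for all n ≥ 1.

h(n) = (-2)^n − 2·2^n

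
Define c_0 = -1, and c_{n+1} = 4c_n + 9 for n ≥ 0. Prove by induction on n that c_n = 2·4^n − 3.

Base case: c_0 = -1, and 2·4^0 − 3 = 2 − 3 = -1.
Assume c_k = 2·4^k − 3 for some k ≥ 0.
Then c_{k+1} = 4c_k + 9 = 4·(2·4^k − 3) + 9 = 8·4^k − 12 + 9 = 2·4^{k+1} − 3.
This completes the inductive step, so c_n = 2·4^n − 3 for all n ≥ 0.

c_n = 2·4^n − 3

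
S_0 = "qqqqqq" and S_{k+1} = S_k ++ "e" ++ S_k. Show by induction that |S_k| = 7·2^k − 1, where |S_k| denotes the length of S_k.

Base case: |S_0| = 6, and 7·2^0 − 1 = 6.
Assume |S_m| = 7·2^m − 1.
Then |S_{m+1}| = |S_m| + 1 + |S_m| = 2|S_m| + 1 = 2(7·2^m − 1) + 1 = 7·2^{m+1} − 2 + 1 = 7·2^{m+1} − 1.
Hence |S_k| = 7·2^k − 1 for every k ≥ 0, by induction.

|S_k| = 7·2^k − 1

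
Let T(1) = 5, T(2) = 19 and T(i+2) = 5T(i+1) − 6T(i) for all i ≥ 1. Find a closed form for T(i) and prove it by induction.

Claim: T(i) = 3·3^i − 2·2^i.

Base cases: T(1) = 5 and 3·3^1 − 2·2^1 = 5; T(2) = 19 and 3·3^2 − 2·2^2 = 19.
Assume T(j) = 3·3^j − 2·2^j for all 1 ≤ j ≤ r, where r ≥ 2.
Then T(r+1) = 5T(r) − 6T(r−1) = 5·(3·3^r − 2·2^r) − 6·(3·3^{r−1} − 2·2^{r−1}) = 3·(5·3 − 6)3^{r−1} − 2·(5·2 − 6)2^{r−1} = 27·3^{r−1} − 8·2^{r−1} = 3·3^{r+1} − 2·2^{r+1}.
This completes the inductive step, so T(i) = 3·3^i − 2·2^i for all i ≥ 1.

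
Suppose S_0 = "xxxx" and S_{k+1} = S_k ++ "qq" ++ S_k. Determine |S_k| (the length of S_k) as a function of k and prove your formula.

Claim: |S_k| = 6·2^k − 2.

Base case: |S_0| = 4, and 6·2^0 − 2 = 4.
Assume |S_m| = 6·2^m − 2.
Then |S_{m+1}| = |S_m| + 2 + |S_m| = 2|S_m| + 2 = 2(6·2^m − 2) + 2 = 6·2^{m+1} − 4 + 2 = 6·2^{m+1} − 2.
So the formula holds for m+1, and by induction |S_k| = 6·2^k − 2 for all k ≥ 0.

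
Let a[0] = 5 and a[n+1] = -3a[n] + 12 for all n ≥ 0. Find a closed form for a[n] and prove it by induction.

Claim: a[n] = 2·(-3)^n + 3.

Base case: a[0] = 5, and 2·(-3)^0 + 3 = 2 + 3 = 5.
Assume a[m] = 2·(-3)^m + 3 for some m ≥ 0.
Then a[m+1] = -3a[m] + 12 = -3·(2·(-3)^m + 3) + 12 = -6·(-3)^m − 9 + 12 = 2·(-3)^{m+1} + 3.
So the formula holds for m+1, and by induction a[n] = 2·(-3)^n + 3 for all n ≥ 0.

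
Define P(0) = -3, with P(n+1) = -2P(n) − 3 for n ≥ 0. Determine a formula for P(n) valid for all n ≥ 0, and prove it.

Claim: P(n) = -2·(-2)^n − 1.

Base case: P(0) = -3, and -2·(-2)^0 − 1 = -2 − 1 = -3.
Assume P(r) = -2·(-2)^r − 1 for some r ≥ 0.
Then P(r+1) = -2P(r) − 3 = -2·(-2·(-2)^r − 1) − 3 = 4·(-2)^r + 2 − 3 = -2·(-2)^{r+1} − 1.
This completes the inductive step, so P(n) = -2·(-2)^n − 1 for all n ≥ 0.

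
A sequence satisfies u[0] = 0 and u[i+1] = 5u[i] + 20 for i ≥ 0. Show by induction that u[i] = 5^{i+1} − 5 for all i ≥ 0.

Base case: u[0] = 0, and 5^{0+1} − 5 = 5 − 5 = 0.
Assume u[k] = 5^{k+1} − 5 for some k ≥ 0.
Then u[k+1] = 5u[k] + 20 = 5·(5^{k+1} − 5) + 20 = 5^{k+2} − 25 + 20 = 5^{k+2} − 5.
Hence u[i] = 5^{i+1} − 5 for every i ≥ 0, by induction.

u[i] = 5^{i+1} − 5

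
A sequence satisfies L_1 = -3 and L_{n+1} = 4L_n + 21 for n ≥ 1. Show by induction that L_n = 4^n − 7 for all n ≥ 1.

Base case: L_1 = -3, and 4^1 − 7 = 4 − 7 = -3.
Assume L_k = 4^k − 7 for some k ≥ 1.
Then L_{k+1} = 4L_k + 21 = 4·(4^k − 7) + 21 = 4^{k+1} − 28 + 21 = 4^{k+1} − 7.
Hence L_n = 4^n − 7 for every n ≥ 1, by induction.

L_n = 4^n − 7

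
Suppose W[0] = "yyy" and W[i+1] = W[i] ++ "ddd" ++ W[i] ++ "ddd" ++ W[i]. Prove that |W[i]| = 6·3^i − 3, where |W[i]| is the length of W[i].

Base case: |W[0]| = 3, and 6·3^0 − 3 = 3.
Assume |W[k]| = 6·3^k − 3.
Then |W[k+1]| = 3|W[k]| + 6 = 3(6·3^k − 3) + 6 = 6·3^{k+1} − 9 + 6 = 6·3^{k+1} − 3.
By induction, |W[i]| = 6·3^i − 3 for all i ≥ 0.

|W[i]| = 6·3^i − 3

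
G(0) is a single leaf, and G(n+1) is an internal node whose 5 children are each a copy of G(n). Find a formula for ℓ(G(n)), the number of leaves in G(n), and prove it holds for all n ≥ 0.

Claim: ℓ(G(n)) = 5^n.

Base case: ℓ(G(0)) = 1, and 5^0 = 1.
Assume ℓ(G(m)) = 5^m.
Then ℓ(G(m+1)) = 5·ℓ(G(m)) = 5·5^m = 5^{m+1}.
By induction, ℓ(G(n)) = 5^n for all n ≥ 0.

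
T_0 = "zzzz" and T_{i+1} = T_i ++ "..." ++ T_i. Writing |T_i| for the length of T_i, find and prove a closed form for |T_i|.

Claim: |T_i| = 7·2^i − 3.

Base case: |T_0| = 4, and 7·2^0 − 3 = 4.
Assume |T_j| = 7·2^j − 3.
Then |T_{j+1}| = |T_j| + 3 + |T_j| = 2|T_j| + 3 = 2(7·2^j − 3) + 3 = 7·2^{j+1} − 6 + 3 = 7·2^{j+1} − 3.
So the formula holds for j+1, and by induction |T_i| = 7·2^i − 3 for all i ≥ 0.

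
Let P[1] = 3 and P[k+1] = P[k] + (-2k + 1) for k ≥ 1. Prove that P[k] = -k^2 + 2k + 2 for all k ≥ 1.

Base case: P[1] = 3, and -1^2 + 2·1 + 2 = 3.
Assume P[m] = -m^2 + 2m + 2.
Then P[m+1] = P[m] + (-2m + 1) = (-m^2 + 2m + 2) + (-2m + 1) = -m^2 + 3,
and -(m+1)^2 + 2·(m+1) + 2 = -m^2 + 3.
Hence P[k] = -k^2 + 2k + 2 for every k ≥ 1, by induction.

P[k] = -k^2 + 2k + 2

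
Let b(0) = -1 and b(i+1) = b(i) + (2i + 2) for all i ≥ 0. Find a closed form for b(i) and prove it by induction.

Claim: b(i) = i^2 + i − 1.

Base case: b(0) = -1, and 0^2 + 0 − 1 = -1.
Assume b(j) = j^2 + j − 1.
Then b(j+1) = b(j) + (2j + 2) = (j^2 + j − 1) + (2j + 2) = j^2 + 3j + 1,
and (j+1)^2 + (j+1) − 1 = j^2 + 3j + 1.
By induction, b(i) = i^2 + i − 1 for all i ≥ 0.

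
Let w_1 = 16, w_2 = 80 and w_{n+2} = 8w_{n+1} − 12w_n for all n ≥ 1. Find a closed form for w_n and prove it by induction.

Claim: w_n = 2·6^n + 2·2^n.

Base cases: w_1 = 16 and 2·6^1 + 2·2^1 = 16; w_2 = 80 and 2·6^2 + 2·2^2 = 80.
Assume w_j = 2·6^j + 2·2^j for all 1 ≤ j ≤ m, where m ≥ 2.
Then w_{m+1} = 8w_m − 12w_{m−1} = 8·(2·6^m + 2·2^m) − 12·(2·6^{m−1} + 2·2^{m−1}) = 2·(8·6 − 12)6^{m−1} + 2·(8·2 − 12)2^{m−1} = 72·6^{m−1} + 8·2^{m−1} = 2·6^{m+1} + 2·2^{m+1}.
This completes the inductive step, so w_n = 2·6^n + 2·2^n for all n ≥ 1.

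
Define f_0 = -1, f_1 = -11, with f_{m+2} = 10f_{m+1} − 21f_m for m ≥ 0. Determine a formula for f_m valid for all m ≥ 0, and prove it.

Claim: f_m = 3^m − 2·7^m.

Base cases: f_0 = -1 and 3^0 − 2·7^0 = -1; f_1 = -11 and 3^1 − 2·7^1 = -11.
Assume f_j = 3^j − 2·7^j for all 0 ≤ j ≤ r, where r ≥ 1.
Then f_{r+1} = 10f_r − 21f_{r−1} = 10·(3^r − 2·7^r) − 21·(3^{r−1} − 2·7^{r−1}) = (10·3 − 21)3^{r−1} − 2·(10·7 − 21)7^{r−1} = 9·3^{r−1} − 98·7^{r−1} = 3^{r+1} − 2·7^{r+1}.
Hence f_m = 3^m − 2·7^m for every m ≥ 0, by strong induction.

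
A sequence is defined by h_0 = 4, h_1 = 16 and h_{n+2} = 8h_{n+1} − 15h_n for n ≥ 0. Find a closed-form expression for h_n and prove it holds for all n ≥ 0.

Claim: h_n = 2·3^n + 2·5^n.

Base cases: h_0 = 4 and 2·3^0 + 2·5^0 = 4; h_1 = 16 and 2·3^1 + 2·5^1 = 16.
Assume h_j = 2·3^j + 2·5^j for all 0 ≤ j ≤ m, where m ≥ 1.
Then h_{m+1} = 8h_m − 15h_{m−1} = 8·(2·3^m + 2·5^m) − 15·(2·3^{m−1} + 2·5^{m−1}) = 2·(8·3 − 15)3^{m−1} + 2·(8·5 − 15)5^{m−1} = 18·3^{m−1} + 50·5^{m−1} = 2·3^{m+1} + 2·5^{m+1}.
By strong induction, h_n = 2·3^n + 2·5^n for all n ≥ 0.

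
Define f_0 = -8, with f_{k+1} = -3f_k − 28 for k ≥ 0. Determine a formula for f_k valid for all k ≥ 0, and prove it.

Claim: f_k = -(-3)^k − 7.

Base case: f_0 = -8, and -(-3)^0 − 7 = -1 − 7 = -8.
Assume f_m = -(-3)^m − 7 for some m ≥ 0.
Then f_{m+1} = -3f_m − 28 = -3·(-(-3)^m − 7) − 28 = 3·(-3)^m + 21 − 28 = -(-3)^{m+1} − 7.
So the formula holds for m+1, and by induction f_k = -(-3)^k − 7 for all k ≥ 0.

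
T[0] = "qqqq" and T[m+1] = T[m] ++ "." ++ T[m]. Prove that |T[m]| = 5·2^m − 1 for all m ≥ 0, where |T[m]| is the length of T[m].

Base case: |T[0]| = 4, and 5·2^0 − 1 = 4.
Assume |T[r]| = 5·2^r − 1.
Then |T[r+1]| = |T[r]| + 1 + |T[r]| = 2|T[r]| + 1 = 2(5·2^r − 1) + 1 = 5·2^{r+1} − 2 + 1 = 5·2^{r+1} − 1.
So the formula holds for r+1, and by induction |T[m]| = 5·2^m − 1 for all m ≥ 0.

|T[m]| = 5·2^m − 1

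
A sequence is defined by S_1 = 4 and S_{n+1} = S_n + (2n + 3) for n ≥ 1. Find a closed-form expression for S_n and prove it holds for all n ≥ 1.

Claim: S_n = n^2 + 2n + 1.

Base case: S_1 = 4, and 1^2 + 2·1 + 1 = 4.
Assume S_m = m^2 + 2m + 1.
Then S_{m+1} = S_m + (2m + 3) = (m^2 + 2m + 1) + (2m + 3) = m^2 + 4m + 4,
and (m+1)^2 + 2·(m+1) + 1 = m^2 + 4m + 4.
Hence S_n = n^2 + 2n + 1 for every n ≥ 1, by induction.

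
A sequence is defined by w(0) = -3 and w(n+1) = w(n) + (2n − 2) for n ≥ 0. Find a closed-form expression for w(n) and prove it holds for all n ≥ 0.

Claim: w(n) = n^2 − 3n − 3.

Base case: w(0) = -3, and 0^2 − 3·0 − 3 = -3.
Assume w(k) = k^2 − 3k − 3.
Then w(k+1) = w(k) + (2k − 2) = (k^2 − 3k − 3) + (2k − 2) = k^2 − k − 5,
and (k+1)^2 − 3·(k+1) − 3 = k^2 − k − 5.
Hence w(n) = n^2 − 3n − 3 for every n ≥ 0, by induction.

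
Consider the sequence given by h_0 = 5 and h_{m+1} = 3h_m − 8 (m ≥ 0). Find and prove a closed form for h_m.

Claim: h_m = 3^m + 4.

Base case: h_0 = 5, and 3^0 + 4 = 1 + 4 = 5.
Assume h_j = 3^j + 4 for some j ≥ 0.
Then h_{j+1} = 3h_j − 8 = 3·(3^j + 4) − 8 = 3^{j+1} + 12 − 8 = 3^{j+1} + 4.
So the formula holds for j+1, and by induction h_m = 3^m + 4 for all m ≥ 0.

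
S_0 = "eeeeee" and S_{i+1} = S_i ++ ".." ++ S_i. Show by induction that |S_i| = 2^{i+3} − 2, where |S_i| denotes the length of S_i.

Base case: |S_0| = 6, and 2^{0+3} − 2 = 6.
Assume |S_k| = 2^{k+3} − 2.
Then |S_{k+1}| = |S_k| + 2 + |S_k| = 2|S_k| + 2 = 2(2^{k+3} − 2) + 2 = 2^{k+1+3} − 4 + 2 = 2^{k+1+3} − 2.
By induction, |S_i| = 2^{i+3} − 2 for all i ≥ 0.

|S_i| = 2^{i+3} − 2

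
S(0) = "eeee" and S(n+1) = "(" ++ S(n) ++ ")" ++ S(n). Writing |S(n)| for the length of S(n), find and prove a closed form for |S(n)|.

Claim: |S(n)| = 6·2^n − 2.

Base case: |S(0)| = 4, and 6·2^0 − 2 = 4.
Assume |S(r)| = 6·2^r − 2.
Then |S(r+1)| = 1 + |S(r)| + 1 + |S(r)| = 2|S(r)| + 2 = 2(6·2^r − 2) + 2 = 6·2^{r+1} − 4 + 2 = 6·2^{r+1} − 2.
So the formula holds for r+1, and by induction |S(n)| = 6·2^n − 2 for all n ≥ 0.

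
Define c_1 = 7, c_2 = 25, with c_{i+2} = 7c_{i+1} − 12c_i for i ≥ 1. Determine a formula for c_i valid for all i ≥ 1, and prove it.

Claim: c_i = 4^i + 3^i.

Base cases: c_1 = 7 and 4^1 + 3^1 = 7; c_2 = 25 and 4^2 + 3^2 = 25.
Assume c_t = 4^t + 3^t for all 1 ≤ t ≤ j, where j ≥ 2.
Then c_{j+1} = 7c_j − 12c_{j−1} = 7·(4^j + 3^j) − 12·(4^{j−1} + 3^{j−1}) = (7·4 − 12)4^{j−1} + (7·3 − 12)3^{j−1} = 16·4^{j−1} + 9·3^{j−1} = 4^{j+1} + 3^{j+1}.
This completes the inductive step, so c_i = 4^i + 3^i for all i ≥ 1.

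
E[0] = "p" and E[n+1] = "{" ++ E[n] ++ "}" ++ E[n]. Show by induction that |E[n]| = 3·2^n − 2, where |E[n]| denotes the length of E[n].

Base case: |E[0]| = 1, and 3·2^0 − 2 = 1.
Assume |E[j]| = 3·2^j − 2.
Then |E[j+1]| = 1 + |E[j]| + 1 + |E[j]| = 2|E[j]| + 2 = 2(3·2^j − 2) + 2 = 3·2^{j+1} − 4 + 2 = 3·2^{j+1} − 2.
So the formula holds for j+1, and by induction |E[n]| = 3·2^n − 2 for all n ≥ 0.

|E[n]| = 3·2^n − 2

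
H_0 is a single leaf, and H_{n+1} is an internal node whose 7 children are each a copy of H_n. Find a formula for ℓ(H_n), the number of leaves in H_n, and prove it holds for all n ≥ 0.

Claim: ℓ(H_n) = 7^n.

Base case: ℓ(H_0) = 1, and 7^0 = 1.
Assume ℓ(H_r) = 7^r.
Then ℓ(H_{r+1}) = 7·ℓ(H_r) = 7·7^r = 7^{r+1}.
By induction, ℓ(H_n) = 7^n for all n ≥ 0.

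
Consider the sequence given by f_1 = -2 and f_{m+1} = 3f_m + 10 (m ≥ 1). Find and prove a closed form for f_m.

Claim: f_m = 3^m − 5.

Base case: f_1 = -2, and 3^1 − 5 = 3 − 5 = -2.
Assume f_j = 3^j − 5 for some j ≥ 1.
Then f_{j+1} = 3f_j + 10 = 3·(3^j − 5) + 10 = 3^{j+1} − 15 + 10 = 3^{j+1} − 5.
Hence f_m = 3^m − 5 for every m ≥ 1, by induction.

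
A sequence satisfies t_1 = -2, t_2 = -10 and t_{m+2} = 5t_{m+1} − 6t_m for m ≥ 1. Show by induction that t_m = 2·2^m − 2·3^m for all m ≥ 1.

Base cases: t_1 = -2 and 2·2^1 − 2·3^1 = -2; t_2 = -10 and 2·2^2 − 2·3^2 = -10.
Assume t_i = 2·2^i − 2·3^i for all 1 ≤ i ≤ j, where j ≥ 2.
Then t_{j+1} = 5t_j − 6t_{j−1} = 5·(2·2^j − 2·3^j) − 6·(2·2^{j−1} − 2·3^{j−1}) = 2·(5·2 − 6)2^{j−1} − 2·(5·3 − 6)3^{j−1} = 8·2^{j−1} − 18·3^{j−1} = 2·2^{j+1} − 2·3^{j+1}.
By strong induction, t_m = 2·2^m − 2·3^m for all m ≥ 1.

t_m = 2·2^m − 2·3^m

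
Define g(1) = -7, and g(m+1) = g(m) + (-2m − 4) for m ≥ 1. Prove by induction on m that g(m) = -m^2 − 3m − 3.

Base case: g(1) = -7, and -1^2 − 3·1 − 3 = -7.
Assume g(r) = -r^2 − 3r − 3.
Then g(r+1) = g(r) + (-2r − 4) = (-r^2 − 3r − 3) + (-2r − 4) = -r^2 − 5r − 7,
and -(r+1)^2 − 3·(r+1) − 3 = -r^2 − 5r − 7.
This completes the inductive step, so g(m) = -m^2 − 3m − 3 for all m ≥ 1.

g(m) = -m^2 − 3m − 3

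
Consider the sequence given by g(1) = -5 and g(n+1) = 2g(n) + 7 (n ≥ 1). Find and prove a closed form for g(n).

Claim: g(n) = 2^n − 7.

Base case: g(1) = -5, and 2^1 − 7 = 2 − 7 = -5.
Assume g(r) = 2^r − 7 for some r ≥ 1.
Then g(r+1) = 2g(r) + 7 = 2·(2^r − 7) + 7 = 2^{r+1} − 14 + 7 = 2^{r+1} − 7.
By induction, g(n) = 2^n − 7 for all n ≥ 1.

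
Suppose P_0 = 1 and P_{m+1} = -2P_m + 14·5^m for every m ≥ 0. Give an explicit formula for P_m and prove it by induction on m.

Claim: P_m = -(-2)^m + 2·5^m.

Base case: P_0 = 1, and -(-2)^0 + 2·5^0 = -1 + 2 = 1.
Assume P_j = -(-2)^j + 2·5^j for some j ≥ 0.
Then P_{j+1} = -2P_j + 14·5^j = -2·(-(-2)^j + 2·5^j) + 14·5^j = -(-2)^{j+1} − 4·5^j + 14·5^j = -(-2)^{j+1} + 10·5^j = -(-2)^{j+1} + 2·5^{j+1}.
So the formula holds for j+1, and by induction P_m = -(-2)^m + 2·5^m for all m ≥ 0.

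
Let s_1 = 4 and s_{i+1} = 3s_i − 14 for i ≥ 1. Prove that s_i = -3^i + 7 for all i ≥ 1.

Base case: s_1 = 4, and -3^1 + 7 = -3 + 7 = 4.
Assume s_m = -3^m + 7 for some m ≥ 1.
Then s_{m+1} = 3s_m − 14 = 3·(-3^m + 7) − 14 = -3^{m+1} + 21 − 14 = -3^{m+1} + 7.
By induction, s_i = -3^i + 7 for all i ≥ 1.

s_i = -3^i + 7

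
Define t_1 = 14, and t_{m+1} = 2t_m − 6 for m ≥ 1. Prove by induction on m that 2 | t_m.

Base case: t_1 = 14 = 2·7, so 2 | t_1.
Assume 2 | t_j, so t_j = 2s for some integer s.
Then t_{j+1} = 2t_j − 6 = 2·(2s) − 6 = 2(2s − 3), so 2 | t_{j+1}.
This completes the inductive step, so 2 | t_m for all m ≥ 1.

2 | t_m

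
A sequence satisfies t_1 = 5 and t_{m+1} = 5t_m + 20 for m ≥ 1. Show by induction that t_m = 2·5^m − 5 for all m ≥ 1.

Base case: t_1 = 5, and 2·5^1 − 5 = 10 − 5 = 5.
Assume t_k = 2·5^k − 5 for some k ≥ 1.
Then t_{k+1} = 5t_k + 20 = 5·(2·5^k − 5) + 20 = 10·5^k − 25 + 20 = 2·5^{k+1} − 5.
Hence t_m = 2·5^m − 5 for every m ≥ 1, by induction.

t_m = 2·5^m − 5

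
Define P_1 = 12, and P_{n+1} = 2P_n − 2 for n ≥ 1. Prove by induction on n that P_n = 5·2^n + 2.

Base case: P_1 = 12, and 5·2^1 + 2 = 10 + 2 = 12.
Assume P_m = 5·2^m + 2 for some m ≥ 1.
Then P_{m+1} = 2P_m − 2 = 2·(5·2^m + 2) − 2 = 10·2^m + 4 − 2 = 5·2^{m+1} + 2.
By induction, P_n = 5·2^n + 2 for all n ≥ 1.

P_n = 5·2^n + 2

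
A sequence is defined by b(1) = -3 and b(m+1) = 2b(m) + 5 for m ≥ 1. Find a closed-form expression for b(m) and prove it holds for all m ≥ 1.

Claim: b(m) = 2^m − 5.

Base case: b(1) = -3, and 2^1 − 5 = 2 − 5 = -3.
Assume b(j) = 2^j − 5 for some j ≥ 1.
Then b(j+1) = 2b(j) + 5 = 2·(2^j − 5) + 5 = 2^{j+1} − 10 + 5 = 2^{j+1} − 5.
By induction, b(m) = 2^m − 5 for all m ≥ 1.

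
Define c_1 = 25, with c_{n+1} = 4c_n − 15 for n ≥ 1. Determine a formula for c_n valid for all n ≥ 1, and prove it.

Claim: c_n = 5·4^n + 5.

Base case: c_1 = 25, and 5·4^1 + 5 = 20 + 5 = 25.
Assume c_k = 5·4^k + 5 for some k ≥ 1.
Then c_{k+1} = 4c_k − 15 = 4·(5·4^k + 5) − 15 = 20·4^k + 20 − 15 = 5·4^{k+1} + 5.
By induction, c_n = 5·4^n + 5 for all n ≥ 1.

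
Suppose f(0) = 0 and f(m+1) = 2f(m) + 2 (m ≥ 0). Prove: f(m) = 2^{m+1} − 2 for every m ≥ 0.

Base case: f(0) = 0, and 2^{0+1} − 2 = 2 − 2 = 0.
Assume f(k) = 2^{k+1} − 2 for some k ≥ 0.
Then f(k+1) = 2f(k) + 2 = 2·(2^{k+1} − 2) + 2 = 2^{k+2} − 4 + 2 = 2^{k+2} − 2.
So the formula holds for k+1, and by induction f(m) = 2^{m+1} − 2 for all m ≥ 0.

f(m) = 2^{m+1} − 2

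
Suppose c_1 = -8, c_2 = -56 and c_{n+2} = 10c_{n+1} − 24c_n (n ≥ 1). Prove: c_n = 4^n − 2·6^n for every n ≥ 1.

Base cases: c_1 = -8 and 4^1 − 2·6^1 = -8; c_2 = -56 and 4^2 − 2·6^2 = -56.
Assume c_j = 4^j − 2·6^j for all 1 ≤ j ≤ k, where k ≥ 2.
Then c_{k+1} = 10c_k − 24c_{k−1} = 10·(4^k − 2·6^k) − 24·(4^{k−1} − 2·6^{k−1}) = (10·4 − 24)4^{k−1} − 2·(10·6 − 24)6^{k−1} = 16·4^{k−1} − 72·6^{k−1} = 4^{k+1} − 2·6^{k+1}.
So the formula holds for k+1, and by strong induction c_n = 4^n − 2·6^n for all n ≥ 1.

c_n = 4^n − 2·6^n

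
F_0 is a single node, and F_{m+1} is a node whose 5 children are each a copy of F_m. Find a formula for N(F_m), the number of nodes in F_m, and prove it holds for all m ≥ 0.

Claim: N(F_m) = (5^{m+1} − 1)/4.

Base case: N(F_0) = 1, and (5^{0+1} − 1)/4 = 1.
Assume N(F_r) = (5^{r+1} − 1)/4.
Then N(F_{r+1}) = 1 + 5N(F_r) = 1 + 5·(5^{r+1} − 1)/4 = 1 + (5^{r+2} − 5)/4 = (4 + 5^{r+2} − 5)/4 = (5^{r+2} − 1)/4.
By induction, N(F_m) = (5^{m+1} − 1)/4 for all m ≥ 0.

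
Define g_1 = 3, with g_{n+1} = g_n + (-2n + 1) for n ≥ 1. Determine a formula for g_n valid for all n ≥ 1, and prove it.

Claim: g_n = -n^2 + 2n + 2.

Base case: g_1 = 3, and -1^2 + 2·1 + 2 = 3.
Assume g_k = -k^2 + 2k + 2.
Then g_{k+1} = g_k + (-2k + 1) = (-k^2 + 2k + 2) + (-2k + 1) = -k^2 + 3,
and -(k+1)^2 + 2·(k+1) + 2 = -k^2 + 3.
Hence g_n = -n^2 + 2n + 2 for every n ≥ 1, by induction.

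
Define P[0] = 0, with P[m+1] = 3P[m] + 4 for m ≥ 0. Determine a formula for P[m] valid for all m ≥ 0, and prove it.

Claim: P[m] = 2·3^m − 2.

Base case: P[0] = 0, and 2·3^0 − 2 = 2 − 2 = 0.
Assume P[k] = 2·3^k − 2 for some k ≥ 0.
Then P[k+1] = 3P[k] + 4 = 3·(2·3^k − 2) + 4 = 6·3^k − 6 + 4 = 2·3^{k+1} − 2.
Hence P[m] = 2·3^m − 2 for every m ≥ 0, by induction.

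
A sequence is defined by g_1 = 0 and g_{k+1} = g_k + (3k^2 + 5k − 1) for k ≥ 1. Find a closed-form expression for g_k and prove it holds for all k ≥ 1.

Claim: g_k = k^3 + k^2 − 3k + 1.

Base case: g_1 = 0, and 1^3 + 1^2 − 3·1 + 1 = 0.
Assume g_m = m^3 + m^2 − 3m + 1.
Then g_{m+1} = g_m + (3m^2 + 5m − 1) = (m^3 + m^2 − 3m + 1) + (3m^2 + 5m − 1) = m^3 + 4m^2 + 2m,
and (m+1)^3 + (m+1)^2 − 3·(m+1) + 1 = m^3 + 4m^2 + 2m.
Hence g_k = k^3 + k^2 − 3k + 1 for every k ≥ 1, by induction.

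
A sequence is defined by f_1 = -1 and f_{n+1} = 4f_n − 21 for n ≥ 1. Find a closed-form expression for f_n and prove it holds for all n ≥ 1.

Claim: f_n = -2·4^n + 7.

Base case: f_1 = -1, and -2·4^1 + 7 = -8 + 7 = -1.
Assume f_m = -2·4^m + 7 for some m ≥ 1.
Then f_{m+1} = 4f_m − 21 = 4·(-2·4^m + 7) − 21 = -8·4^m + 28 − 21 = -2·4^{m+1} + 7.
By induction, f_n = -2·4^n + 7 for all n ≥ 1.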